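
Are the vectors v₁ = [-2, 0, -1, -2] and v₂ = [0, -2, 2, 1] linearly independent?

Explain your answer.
Yes, linearly independent

Two vectors are linearly dependent iff one is a scalar multiple of the other.
No single scalar k satisfies v₂ = k·v₁ (the ratios of corresponding entries disagree), so v₁ and v₂ are linearly independent.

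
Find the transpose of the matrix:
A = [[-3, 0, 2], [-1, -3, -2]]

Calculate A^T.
[[-3, -1], [0, -3], [2, -2]]

The transpose sends entry (i,j) to (j,i); rows become columns.
Row 0 of A: [-3, 0, 2] -> column 0 of A^T.
Row 1 of A: [-1, -3, -2] -> column 1 of A^T.
A^T = [[-3, -1], [0, -3], [2, -2]]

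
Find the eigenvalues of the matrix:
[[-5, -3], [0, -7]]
λ = -7 and λ = -5

Characteristic equation: det(A - λI) = 0
λ² - (trace)λ + (det) = 0
λ² - (-12)λ + (35) = 0
λ² + 12λ + 35 = 0
Solving: λ = -7, -5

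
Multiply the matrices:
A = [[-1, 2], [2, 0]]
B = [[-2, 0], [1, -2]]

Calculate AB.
[[4, -4], [-4, 0]]

Each entry (i,j) of AB = sum over k of A[i][k]*B[k][j].
(AB)[0][0] = (-1)*(-2) + (2)*(1) = 4
(AB)[0][1] = (-1)*(0) + (2)*(-2) = -4
(AB)[1][0] = (2)*(-2) + (0)*(1) = -4
(AB)[1][1] = (2)*(0) + (0)*(-2) = 0
AB = [[4, -4], [-4, 0]]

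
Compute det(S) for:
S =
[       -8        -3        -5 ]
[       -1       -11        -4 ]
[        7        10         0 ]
det(S) = -571

Expand along row 0 (cofactor expansion): det(S) = a*(e*i - f*h) - b*(d*i - f*g) + c*(d*h - e*g), where the 3×3 is [[a, b, c], [d, e, f], [g, h, i]].
Minor M_00 = (-11)*(0) - (-4)*(10) = 0 + 40 = 40.
Minor M_01 = (-1)*(0) - (-4)*(7) = 0 + 28 = 28.
Minor M_02 = (-1)*(10) - (-11)*(7) = -10 + 77 = 67.
det(S) = (-8)*(40) - (-3)*(28) + (-5)*(67) = -320 + 84 - 335 = -571.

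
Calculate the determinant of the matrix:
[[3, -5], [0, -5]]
-15

For a 2×2 matrix [[a, b], [c, d]], det = ad - bc
det = (3)(-5) - (-5)(0) = -15 - 0 = -15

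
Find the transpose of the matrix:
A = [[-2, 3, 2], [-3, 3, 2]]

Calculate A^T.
[[-2, -3], [3, 3], [2, 2]]

The transpose sends entry (i,j) to (j,i); rows become columns.
Row 0 of A: [-2, 3, 2] -> column 0 of A^T.
Row 1 of A: [-3, 3, 2] -> column 1 of A^T.
A^T = [[-2, -3], [3, 3], [2, 2]]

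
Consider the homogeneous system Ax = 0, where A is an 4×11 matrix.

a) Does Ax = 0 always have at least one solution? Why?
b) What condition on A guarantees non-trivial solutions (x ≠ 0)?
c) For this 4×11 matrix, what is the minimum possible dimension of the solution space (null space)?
a) Yes, x = 0 is always a solution. b) When A has linearly dependent columns (rank < n). c) Minimum nullity = 7.

a) x = 0 satisfies A·0 = 0, so the zero vector is always a solution.
b) Non-trivial solutions exist iff the columns of A are linearly dependent, equivalently rank(A) < n (the number of columns).
c) By rank-nullity, rank(A) + nullity(A) = n = 11. Since A has only 4 rows, rank(A) ≤ 4, so nullity(A) ≥ 11 - 4 = 7.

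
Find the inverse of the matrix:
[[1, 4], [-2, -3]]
[[-3/5, -4/5], [2/5, 1/5]]

For [[a,b],[c,d]], inverse = (1/det)·[[d,-b],[-c,a]]
det = 1·-3 - 4·-2 = 5
Inverse = (1/5)·[[-3, -4], [2, 1]]
        = [[-3/5, -4/5], [2/5, 1/5]]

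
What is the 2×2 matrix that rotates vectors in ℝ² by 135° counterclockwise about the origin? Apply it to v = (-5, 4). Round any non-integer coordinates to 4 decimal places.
R = [[-√2/2, -√2/2], [√2/2, -√2/2]]; R·v = (0.7071, -6.3640)

A counterclockwise rotation by angle θ in ℝ² has matrix R(θ) = [[cos θ, -sin θ], [sin θ, cos θ]].
For θ = 135°: cos θ = -√2/2, sin θ = √2/2.
R(135°) = [[-√2/2, -√2/2], [√2/2, -√2/2]].
R·v = [-√2/2·-5 + (-√2/2)·4, √2/2·-5 + -√2/2·4] = (0.7071, -6.3640).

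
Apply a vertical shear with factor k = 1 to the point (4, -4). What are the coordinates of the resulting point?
(4, 0)

Shear matrix for vertical shear with factor k = 1:
[[1, 0], [1, 1]]
Result: (4, -4) → (4, 0)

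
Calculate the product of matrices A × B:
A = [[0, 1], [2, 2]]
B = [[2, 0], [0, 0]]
[[0, 0], [4, 0]]

Matrix multiplication:
C[0][0] = 0×2 + 1×0 = 0
C[0][1] = 0×0 + 1×0 = 0
C[1][0] = 2×2 + 2×0 = 4
C[1][1] = 2×0 + 2×0 = 0
Result: [[0, 0], [4, 0]]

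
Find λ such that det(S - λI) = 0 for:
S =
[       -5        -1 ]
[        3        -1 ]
λ = -4, -2

Solve det(S - λI) = 0. For a 2×2 matrix the characteristic equation is λ² - (trace)λ + det = 0.
trace(S) = a + d = -5 - 1 = -6.
det(S) = a*d - b*c = (-5)*(-1) - (-1)*(3) = 5 + 3 = 8.
Characteristic equation: λ² - (-6)λ + (8) = 0.
Discriminant = (-6)² - 4*(8) = 36 - 32 = 4.
λ = (-6 ± √4) / 2 = (-6 ± 2) / 2 = -4, -2.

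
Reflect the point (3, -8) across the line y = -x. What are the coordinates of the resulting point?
(8, -3)

Reflection across line y = -x: (3, -8) → (8, -3)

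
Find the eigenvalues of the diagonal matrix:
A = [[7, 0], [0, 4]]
λ₁ = 7, λ₂ = 4

The characteristic polynomial of A is det(A - λI) = (7 - λ)(4 - λ) = 0.
The roots are λ = 7 and λ = 4, so the eigenvalues are the diagonal entries.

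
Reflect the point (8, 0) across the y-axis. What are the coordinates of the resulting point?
(-8, 0)

Reflection across y-axis: (8, 0) → (-8, 0)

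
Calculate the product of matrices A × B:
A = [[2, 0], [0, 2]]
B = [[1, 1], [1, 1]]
[[2, 2], [2, 2]]

Matrix multiplication:
C[0][0] = 2×1 + 0×1 = 2
C[0][1] = 2×1 + 0×1 = 2
C[1][0] = 0×1 + 2×1 = 2
C[1][1] = 0×1 + 2×1 = 2
Result: [[2, 2], [2, 2]]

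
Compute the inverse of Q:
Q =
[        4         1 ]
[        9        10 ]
det(Q) = 31
Q⁻¹ =
[    10/31     -1/31 ]
[    -9/31      4/31 ]

For a 2×2 matrix Q = [[a, b], [c, d]] with det(Q) ≠ 0, Q⁻¹ = (1/det(Q)) * [[d, -b], [-c, a]].
det(Q) = (4)*(10) - (1)*(9) = 40 - 9 = 31.
Q⁻¹ = (1/31) * [[10, -1], [-9, 4]].
Dividing each entry by 31 and reducing:
Q⁻¹ =
[    10/31     -1/31 ]
[    -9/31      4/31 ]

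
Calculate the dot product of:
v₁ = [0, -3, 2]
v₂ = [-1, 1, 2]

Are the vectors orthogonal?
1, No

The dot product is the sum of products of corresponding components.
v₁·v₂ = (0)*(-1) + (-3)*(1) + (2)*(2) = 0 - 3 + 4 = 1.
Two vectors are orthogonal iff their dot product is 0; here the dot product is 1, so the vectors are not orthogonal.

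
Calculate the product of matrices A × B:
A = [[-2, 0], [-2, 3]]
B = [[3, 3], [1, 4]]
[[-6, -6], [-3, 6]]

Matrix multiplication:
C[0][0] = -2×3 + 0×1 = -6
C[0][1] = -2×3 + 0×4 = -6
C[1][0] = -2×3 + 3×1 = -3
C[1][1] = -2×3 + 3×4 = 6
Result: [[-6, -6], [-3, 6]]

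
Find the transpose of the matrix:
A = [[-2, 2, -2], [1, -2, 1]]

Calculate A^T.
[[-2, 1], [2, -2], [-2, 1]]

The transpose sends entry (i,j) to (j,i); rows become columns.
Row 0 of A: [-2, 2, -2] -> column 0 of A^T.
Row 1 of A: [1, -2, 1] -> column 1 of A^T.
A^T = [[-2, 1], [2, -2], [-2, 1]]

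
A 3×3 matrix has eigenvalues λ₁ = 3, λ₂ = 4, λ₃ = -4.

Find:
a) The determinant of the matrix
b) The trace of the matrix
det = -48, trace = 3

Two standard eigenvalue identities:
- det(A) equals the product of the eigenvalues (counted with multiplicity).
- trace(A) equals the sum of the eigenvalues.
det(A) = (3)*(4)*(-4) = -48.
trace(A) = 3 + 4 - 4 = 3.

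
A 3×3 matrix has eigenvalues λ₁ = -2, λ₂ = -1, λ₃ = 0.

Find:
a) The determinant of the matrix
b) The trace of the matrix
det = 0, trace = -3

Two standard eigenvalue identities:
- det(A) equals the product of the eigenvalues (counted with multiplicity).
- trace(A) equals the sum of the eigenvalues.
det(A) = (-2)*(-1)*(0) = 0.
trace(A) = -2 - 1 + 0 = -3.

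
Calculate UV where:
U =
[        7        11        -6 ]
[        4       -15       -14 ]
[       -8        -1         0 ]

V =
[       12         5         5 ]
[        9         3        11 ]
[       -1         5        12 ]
UV =
[      189        38        84 ]
[      -73       -95      -313 ]
[     -105       -43       -51 ]

Matrix multiplication: (UV)[i][j] = sum over k of U[i][k] * V[k][j].
  (UV)[0][0] = (7)*(12) + (11)*(9) + (-6)*(-1) = 189
  (UV)[0][1] = (7)*(5) + (11)*(3) + (-6)*(5) = 38
  (UV)[0][2] = (7)*(5) + (11)*(11) + (-6)*(12) = 84
  (UV)[1][0] = (4)*(12) + (-15)*(9) + (-14)*(-1) = -73
  (UV)[1][1] = (4)*(5) + (-15)*(3) + (-14)*(5) = -95
  (UV)[1][2] = (4)*(5) + (-15)*(11) + (-14)*(12) = -313
  (UV)[2][0] = (-8)*(12) + (-1)*(9) + (0)*(-1) = -105
  (UV)[2][1] = (-8)*(5) + (-1)*(3) + (0)*(5) = -43
  (UV)[2][2] = (-8)*(5) + (-1)*(11) + (0)*(12) = -51
UV =
[      189        38        84 ]
[      -73       -95      -313 ]
[     -105       -43       -51 ]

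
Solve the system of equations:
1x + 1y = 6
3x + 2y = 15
x = 3, y = 3

Use elimination (row reduction):
Equation 1: 1x + 1y = 6.
Equation 2: 3x + 2y = 15.
Multiply Eq1 by 3 and Eq2 by 1: 3x + 3y = 18;  3x + 2y = 15.
Subtract: (-1)y = -3, so y = 3.
Back-substitute into Eq1: 1x + 1*(3) = 6, so x = 3.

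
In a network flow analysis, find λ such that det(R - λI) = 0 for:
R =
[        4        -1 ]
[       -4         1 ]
λ = 0, 5

Solve det(R - λI) = 0. For a 2×2 matrix the characteristic equation is λ² - (trace)λ + det = 0.
trace(R) = a + d = 4 + 1 = 5.
det(R) = a*d - b*c = (4)*(1) - (-1)*(-4) = 4 - 4 = 0.
Characteristic equation: λ² - (5)λ + (0) = 0.
Discriminant = (5)² - 4*(0) = 25 - 0 = 25.
λ = (5 ± √25) / 2 = (5 ± 5) / 2 = 0, 5.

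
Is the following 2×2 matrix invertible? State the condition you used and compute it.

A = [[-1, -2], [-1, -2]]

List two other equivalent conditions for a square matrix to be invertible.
No, not invertible; det(A) = 0 (two rows are equal, so the rows are linearly dependent). Equivalent conditions (failing for this A): rank(A) < 2; Ax = 0 has non-trivial solutions; 0 is an eigenvalue; the columns are linearly dependent.

To check invertibility, compute det(A).
In this matrix, row 0 and the last row are identical, so one row is a scalar multiple of another and the rows are linearly dependent.
A matrix with linearly dependent rows has det = 0 and is not invertible.
Equivalent failed conditions:
- rank(A) < 2.
- Ax = 0 has non-trivial solutions.
- 0 is an eigenvalue.
- The columns are linearly dependent.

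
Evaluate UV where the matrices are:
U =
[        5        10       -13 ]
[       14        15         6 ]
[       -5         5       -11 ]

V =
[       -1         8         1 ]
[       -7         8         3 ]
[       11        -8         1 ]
UV =
[     -218       224        22 ]
[      -53       184        65 ]
[     -151        88        -1 ]

Matrix multiplication: (UV)[i][j] = sum over k of U[i][k] * V[k][j].
  (UV)[0][0] = (5)*(-1) + (10)*(-7) + (-13)*(11) = -218
  (UV)[0][1] = (5)*(8) + (10)*(8) + (-13)*(-8) = 224
  (UV)[0][2] = (5)*(1) + (10)*(3) + (-13)*(1) = 22
  (UV)[1][0] = (14)*(-1) + (15)*(-7) + (6)*(11) = -53
  (UV)[1][1] = (14)*(8) + (15)*(8) + (6)*(-8) = 184
  (UV)[1][2] = (14)*(1) + (15)*(3) + (6)*(1) = 65
  (UV)[2][0] = (-5)*(-1) + (5)*(-7) + (-11)*(11) = -151
  (UV)[2][1] = (-5)*(8) + (5)*(8) + (-11)*(-8) = 88
  (UV)[2][2] = (-5)*(1) + (5)*(3) + (-11)*(1) = -1
UV =
[     -218       224        22 ]
[      -53       184        65 ]
[     -151        88        -1 ]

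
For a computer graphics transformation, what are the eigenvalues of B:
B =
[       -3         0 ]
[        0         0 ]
λ = -3, 0

Solve det(B - λI) = 0. For a 2×2 matrix the characteristic equation is λ² - (trace)λ + det = 0.
trace(B) = a + d = -3 + 0 = -3.
det(B) = a*d - b*c = (-3)*(0) - (0)*(0) = 0 - 0 = 0.
Characteristic equation: λ² - (-3)λ + (0) = 0.
Discriminant = (-3)² - 4*(0) = 9 - 0 = 9.
λ = (-3 ± √9) / 2 = (-3 ± 3) / 2 = -3, 0.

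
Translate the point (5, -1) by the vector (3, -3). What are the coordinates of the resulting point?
(8, -4)

Translation by (3, -3):
x' = 5 + 3 = 8
y' = -1 + -3 = -4
Homogeneous matrix: [[1, 0, 3], [0, 1, -3], [0, 0, 1]]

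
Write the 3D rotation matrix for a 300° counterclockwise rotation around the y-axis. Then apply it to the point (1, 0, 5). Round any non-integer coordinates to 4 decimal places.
R = [[1/2, 0, -√3/2], [0, 1, 0], [√3/2, 0, 1/2]]; R·(1, 0, 5) = (-3.8301, 0.0000, 3.3660)

Rotation matrix for 300° around y-axis:
cos(300°) = 1/2, sin(300°) = -√3/2
R = [[1/2, 0, -√3/2], [0, 1, 0], [√3/2, 0, 1/2]]
Apply to (1, 0, 5): R·[1, 0, 5]ᵀ = (-3.8301, 0.0000, 3.3660)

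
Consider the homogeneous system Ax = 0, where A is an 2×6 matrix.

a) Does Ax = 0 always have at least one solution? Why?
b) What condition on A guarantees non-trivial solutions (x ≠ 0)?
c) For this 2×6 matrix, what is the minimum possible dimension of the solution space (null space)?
a) Yes, x = 0 is always a solution. b) When A has linearly dependent columns (rank < n). c) Minimum nullity = 4.

a) x = 0 satisfies A·0 = 0, so the zero vector is always a solution.
b) Non-trivial solutions exist iff the columns of A are linearly dependent, equivalently rank(A) < n (the number of columns).
c) By rank-nullity, rank(A) + nullity(A) = n = 6. Since A has only 2 rows, rank(A) ≤ 2, so nullity(A) ≥ 6 - 2 = 4.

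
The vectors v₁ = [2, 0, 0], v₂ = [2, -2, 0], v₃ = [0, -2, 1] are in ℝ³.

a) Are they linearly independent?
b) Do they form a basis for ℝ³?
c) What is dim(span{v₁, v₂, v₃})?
Yes independent, yes basis, dim = 3

Stack v₁, v₂, v₃ as rows of a 3×3 matrix.
[[2, 0, 0]; [2, -2, 0]; [0, -2, 1]] is already lower triangular with nonzero diagonal entries (2, -2, 1), so its determinant is the product of the diagonal entries, det = (2)·(-2)·(1) = -4 ≠ 0, and the rows are linearly independent.
Three linearly independent vectors in ℝ³ form a basis for ℝ³, so dim(span{v₁,v₂,v₃}) = 3.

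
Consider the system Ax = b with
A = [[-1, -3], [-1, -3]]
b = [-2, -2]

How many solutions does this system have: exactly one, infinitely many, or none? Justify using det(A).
Infinitely many solutions

det(A) = (-1)*(-3) - (-3)*(-1) = 0, so A is singular (column 2 is 3 times column 1).
b = [-2, -2] = 2 * column 1 of A, so b lies in the column space of A.
A singular matrix whose right-hand side is in its column space gives a 1-parameter family of solutions — infinitely many.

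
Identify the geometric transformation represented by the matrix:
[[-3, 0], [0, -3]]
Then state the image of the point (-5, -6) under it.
uniform scaling by factor -3; image of (-5, -6) is (15, 18)

This is a diagonal matrix with equal entries -3, so it scales both axes by the same factor -3.
The matrix [[-3, 0], [0, -3]] represents: uniform scaling by factor -3.
Applying it to (-5, -6): [-3·-5 + 0·-6, 0·-5 + -3·-6] = (15, 18).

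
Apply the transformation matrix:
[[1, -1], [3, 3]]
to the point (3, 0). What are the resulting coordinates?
(3, 9)

Matrix multiplication:
[[1, -1], [3, 3]] × [3, 0]ᵀ
= [1×3 + -1×0, 3×3 + 3×0]ᵀ
= [3.0000, 9.0000]ᵀ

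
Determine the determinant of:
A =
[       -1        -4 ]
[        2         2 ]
det(A) = 6

For a 2×2 matrix [[a, b], [c, d]], det = a*d - b*c.
det(A) = (-1)*(2) - (-4)*(2) = -2 + 8 = 6.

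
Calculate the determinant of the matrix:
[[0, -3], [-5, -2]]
-15

For a 2×2 matrix [[a, b], [c, d]], det = ad - bc
det = (0)(-2) - (-3)(-5) = 0 - 15 = -15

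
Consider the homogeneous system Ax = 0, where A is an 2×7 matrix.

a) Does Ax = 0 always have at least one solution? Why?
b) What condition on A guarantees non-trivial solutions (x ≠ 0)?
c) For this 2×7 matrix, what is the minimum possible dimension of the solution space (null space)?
a) Yes, x = 0 is always a solution. b) When A has linearly dependent columns (rank < n). c) Minimum nullity = 5.

a) x = 0 satisfies A·0 = 0, so the zero vector is always a solution.
b) Non-trivial solutions exist iff the columns of A are linearly dependent, equivalently rank(A) < n (the number of columns).
c) By rank-nullity, rank(A) + nullity(A) = n = 7. Since A has only 2 rows, rank(A) ≤ 2, so nullity(A) ≥ 7 - 2 = 5.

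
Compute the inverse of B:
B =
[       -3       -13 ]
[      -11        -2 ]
det(B) = -137
B⁻¹ =
[    2/137   -13/137 ]
[  -11/137     3/137 ]

For a 2×2 matrix B = [[a, b], [c, d]] with det(B) ≠ 0, B⁻¹ = (1/det(B)) * [[d, -b], [-c, a]].
det(B) = (-3)*(-2) - (-13)*(-11) = 6 - 143 = -137.
B⁻¹ = (1/-137) * [[-2, 13], [11, -3]].
Dividing each entry by -137 and reducing:
B⁻¹ =
[    2/137   -13/137 ]
[  -11/137     3/137 ]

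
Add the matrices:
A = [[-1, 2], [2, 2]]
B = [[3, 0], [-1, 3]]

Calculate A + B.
[[2, 2], [1, 5]]

Add corresponding elements:
(-1)+(3)=2
(2)+(0)=2
(2)+(-1)=1
(2)+(3)=5
A + B = [[2, 2], [1, 5]]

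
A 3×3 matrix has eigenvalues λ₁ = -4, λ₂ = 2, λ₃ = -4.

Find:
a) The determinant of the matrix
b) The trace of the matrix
det = 32, trace = -6

Two standard eigenvalue identities:
- det(A) equals the product of the eigenvalues (counted with multiplicity).
- trace(A) equals the sum of the eigenvalues.
det(A) = (-4)*(2)*(-4) = 32.
trace(A) = -4 + 2 - 4 = -6.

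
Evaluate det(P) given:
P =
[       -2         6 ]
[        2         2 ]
det(P) = -16

For a 2×2 matrix [[a, b], [c, d]], det = a*d - b*c.
det(P) = (-2)*(2) - (6)*(2) = -4 - 12 = -16.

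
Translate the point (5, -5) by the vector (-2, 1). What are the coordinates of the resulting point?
(3, -4)

Translation by (-2, 1):
x' = 5 + -2 = 3
y' = -5 + 1 = -4
Homogeneous matrix: [[1, 0, -2], [0, 1, 1], [0, 0, 1]]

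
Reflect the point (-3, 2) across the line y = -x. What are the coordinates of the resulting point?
(-2, 3)

Reflection across line y = -x: (-3, 2) → (-2, 3)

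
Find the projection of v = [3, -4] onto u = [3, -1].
[39/10, -13/10]

The projection of v onto u is proj_u(v) = ((v·u) / (u·u)) · u.
v·u = (3)*(3) + (-4)*(-1) = 13.
u·u = (3)*(3) + (-1)*(-1) = 10.
coefficient = 13 / 10 = 13/10.
proj_u(v) = 13/10 · [3, -1] = [39/10, -13/10].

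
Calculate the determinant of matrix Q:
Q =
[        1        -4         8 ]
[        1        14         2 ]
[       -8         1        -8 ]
det(Q) = 822

Expand along row 0 (cofactor expansion): det(Q) = a*(e*i - f*h) - b*(d*i - f*g) + c*(d*h - e*g), where the 3×3 is [[a, b, c], [d, e, f], [g, h, i]].
Minor M_00 = (14)*(-8) - (2)*(1) = -112 - 2 = -114.
Minor M_01 = (1)*(-8) - (2)*(-8) = -8 + 16 = 8.
Minor M_02 = (1)*(1) - (14)*(-8) = 1 + 112 = 113.
det(Q) = (1)*(-114) - (-4)*(8) + (8)*(113) = -114 + 32 + 904 = 822.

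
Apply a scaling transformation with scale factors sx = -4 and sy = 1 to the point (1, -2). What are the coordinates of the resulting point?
(-4, -2)

Scaling matrix:
[[-4, 0], [0, 1]]
Result: (1 × -4, -2 × 1) = (-4, -2)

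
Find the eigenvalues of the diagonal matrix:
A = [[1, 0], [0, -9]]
λ₁ = 1, λ₂ = -9

The characteristic polynomial of A is det(A - λI) = (1 - λ)(-9 - λ) = 0.
The roots are λ = 1 and λ = -9, so the eigenvalues are the diagonal entries.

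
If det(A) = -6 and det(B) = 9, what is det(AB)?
-54

Use the multiplicative property of determinants: det(AB) = det(A)*det(B).
det(AB) = (-6)*(9) = -54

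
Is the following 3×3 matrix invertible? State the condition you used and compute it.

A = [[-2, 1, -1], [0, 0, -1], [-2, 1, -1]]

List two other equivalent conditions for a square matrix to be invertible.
No, not invertible; det(A) = 0 (two rows are equal, so the rows are linearly dependent). Equivalent conditions (failing for this A): rank(A) < 3; Ax = 0 has non-trivial solutions; 0 is an eigenvalue; the columns are linearly dependent.

To check invertibility, compute det(A).
In this matrix, row 0 and the last row are identical, so one row is a scalar multiple of another and the rows are linearly dependent.
A matrix with linearly dependent rows has det = 0 and is not invertible.
Equivalent failed conditions:
- rank(A) < 3.
- Ax = 0 has non-trivial solutions.
- 0 is an eigenvalue.
- The columns are linearly dependent.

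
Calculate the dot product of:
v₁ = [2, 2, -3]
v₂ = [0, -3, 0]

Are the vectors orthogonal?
-6, No

The dot product is the sum of products of corresponding components.
v₁·v₂ = (2)*(0) + (2)*(-3) + (-3)*(0) = 0 - 6 + 0 = -6.
Two vectors are orthogonal iff their dot product is 0; here the dot product is -6, so the vectors are not orthogonal.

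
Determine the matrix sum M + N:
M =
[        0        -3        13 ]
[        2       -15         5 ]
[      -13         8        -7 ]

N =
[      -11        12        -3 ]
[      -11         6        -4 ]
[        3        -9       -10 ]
M + N =
[      -11         9        10 ]
[       -9        -9         1 ]
[      -10        -1       -17 ]

Matrix addition is elementwise: (M+N)[i][j] = M[i][j] + N[i][j].
  (M+N)[0][0] = (0) + (-11) = -11
  (M+N)[0][1] = (-3) + (12) = 9
  (M+N)[0][2] = (13) + (-3) = 10
  (M+N)[1][0] = (2) + (-11) = -9
  (M+N)[1][1] = (-15) + (6) = -9
  (M+N)[1][2] = (5) + (-4) = 1
  (M+N)[2][0] = (-13) + (3) = -10
  (M+N)[2][1] = (8) + (-9) = -1
  (M+N)[2][2] = (-7) + (-10) = -17
M + N =
[      -11         9        10 ]
[       -9        -9         1 ]
[      -10        -1       -17 ]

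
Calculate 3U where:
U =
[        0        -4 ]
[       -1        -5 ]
3U =
[        0       -12 ]
[       -3       -15 ]

Scalar multiplication is elementwise: (3U)[i][j] = 3 * U[i][j].
  (3U)[0][0] = 3 * (0) = 0
  (3U)[0][1] = 3 * (-4) = -12
  (3U)[1][0] = 3 * (-1) = -3
  (3U)[1][1] = 3 * (-5) = -15
3U =
[        0       -12 ]
[       -3       -15 ]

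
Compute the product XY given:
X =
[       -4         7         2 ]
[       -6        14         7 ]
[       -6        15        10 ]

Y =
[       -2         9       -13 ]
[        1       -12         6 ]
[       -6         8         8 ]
XY =
[        3      -104       110 ]
[      -16      -166       218 ]
[      -33      -154       248 ]

Matrix multiplication: (XY)[i][j] = sum over k of X[i][k] * Y[k][j].
  (XY)[0][0] = (-4)*(-2) + (7)*(1) + (2)*(-6) = 3
  (XY)[0][1] = (-4)*(9) + (7)*(-12) + (2)*(8) = -104
  (XY)[0][2] = (-4)*(-13) + (7)*(6) + (2)*(8) = 110
  (XY)[1][0] = (-6)*(-2) + (14)*(1) + (7)*(-6) = -16
  (XY)[1][1] = (-6)*(9) + (14)*(-12) + (7)*(8) = -166
  (XY)[1][2] = (-6)*(-13) + (14)*(6) + (7)*(8) = 218
  (XY)[2][0] = (-6)*(-2) + (15)*(1) + (10)*(-6) = -33
  (XY)[2][1] = (-6)*(9) + (15)*(-12) + (10)*(8) = -154
  (XY)[2][2] = (-6)*(-13) + (15)*(6) + (10)*(8) = 248
XY =
[        3      -104       110 ]
[      -16      -166       218 ]
[      -33      -154       248 ]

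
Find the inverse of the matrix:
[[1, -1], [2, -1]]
[[-1, 1], [-2, 1]]

For [[a,b],[c,d]], inverse = (1/det)·[[d,-b],[-c,a]]
det = 1·-1 - -1·2 = 1
Inverse = (1/1)·[[-1, 1], [-2, 1]]
        = [[-1, 1], [-2, 1]]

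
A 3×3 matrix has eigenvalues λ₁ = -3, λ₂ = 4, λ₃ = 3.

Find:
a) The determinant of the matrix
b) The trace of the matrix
det = -36, trace = 4

Two standard eigenvalue identities:
- det(A) equals the product of the eigenvalues (counted with multiplicity).
- trace(A) equals the sum of the eigenvalues.
det(A) = (-3)*(4)*(3) = -36.
trace(A) = -3 + 4 + 3 = 4.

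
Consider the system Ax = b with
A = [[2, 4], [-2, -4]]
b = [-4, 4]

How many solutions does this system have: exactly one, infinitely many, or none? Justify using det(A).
Infinitely many solutions

det(A) = (2)*(-4) - (4)*(-2) = 0, so A is singular (column 2 is 2 times column 1).
b = [-4, 4] = -2 * column 1 of A, so b lies in the column space of A.
A singular matrix whose right-hand side is in its column space gives a 1-parameter family of solutions — infinitely many.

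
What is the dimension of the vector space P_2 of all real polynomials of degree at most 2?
Dimension = 3

A polynomial of degree at most 2 can be written as a₀ + a₁x + a₂x², with 3 free coefficients a₀, a₁, a₂.
The set {1, x, x²} is a basis: it spans P_2 (every such polynomial is a linear combination of these) and is linearly independent (a polynomial is zero iff all its coefficients are zero).
Therefore dim(P_2) = 2 + 1 = 3.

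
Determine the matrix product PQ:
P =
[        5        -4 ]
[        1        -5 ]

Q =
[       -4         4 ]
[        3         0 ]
PQ =
[      -32        20 ]
[      -19         4 ]

Matrix multiplication: (PQ)[i][j] = sum over k of P[i][k] * Q[k][j].
  (PQ)[0][0] = (5)*(-4) + (-4)*(3) = -32
  (PQ)[0][1] = (5)*(4) + (-4)*(0) = 20
  (PQ)[1][0] = (1)*(-4) + (-5)*(3) = -19
  (PQ)[1][1] = (1)*(4) + (-5)*(0) = 4
PQ =
[      -32        20 ]
[      -19         4 ]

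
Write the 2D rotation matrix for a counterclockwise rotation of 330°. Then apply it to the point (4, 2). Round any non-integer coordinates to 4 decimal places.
R = [[√3/2, 1/2], [-1/2, √3/2]]; R·(4, 2) = (4.4641, -0.2679)

Rotation matrix formula: R(θ) = [[cos θ, -sin θ], [sin θ, cos θ]]
For θ = 330°:
cos(330°) = √3/2
sin(330°) = -1/2
R = [[√3/2, 1/2], [-1/2, √3/2]]
Apply to (4, 2): [√3/2·4 + (1/2)·2, -1/2·4 + √3/2·2] = (4.4641, -0.2679)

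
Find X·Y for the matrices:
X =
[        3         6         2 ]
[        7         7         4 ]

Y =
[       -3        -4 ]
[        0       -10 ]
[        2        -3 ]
XY =
[       -5       -78 ]
[      -13      -110 ]

Matrix multiplication: (XY)[i][j] = sum over k of X[i][k] * Y[k][j].
  (XY)[0][0] = (3)*(-3) + (6)*(0) + (2)*(2) = -5
  (XY)[0][1] = (3)*(-4) + (6)*(-10) + (2)*(-3) = -78
  (XY)[1][0] = (7)*(-3) + (7)*(0) + (4)*(2) = -13
  (XY)[1][1] = (7)*(-4) + (7)*(-10) + (4)*(-3) = -110
XY =
[       -5       -78 ]
[      -13      -110 ]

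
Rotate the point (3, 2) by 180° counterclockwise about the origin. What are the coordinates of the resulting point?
(-3, -2)

Rotation matrix R(θ) = [[cos θ, -sin θ], [sin θ, cos θ]]; for θ = 180°:
R = [[-1, 0], [0, -1]]
Result: R × [3, 2]ᵀ = [-1·3 + (0)·2, 0·3 + (-1)·2]ᵀ = (-3, -2)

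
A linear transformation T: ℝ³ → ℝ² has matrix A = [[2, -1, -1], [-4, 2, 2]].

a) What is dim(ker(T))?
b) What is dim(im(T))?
dim(ker) = 2, dim(im) = 1

Observe that row 2 = -2 × row 1 (so the rows are linearly dependent).
Thus rank(A) = 1 (only one linearly independent row).
dim(im(T)) = rank(A) = 1.
By the rank-nullity theorem applied to T: ℝ³ → ℝ², rank(A) + nullity(A) = 3 (the domain dimension), so dim(ker(T)) = 3 - 1 = 2.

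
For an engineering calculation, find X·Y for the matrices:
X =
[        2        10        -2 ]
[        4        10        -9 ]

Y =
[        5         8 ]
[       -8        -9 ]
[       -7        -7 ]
XY =
[      -56       -60 ]
[        3         5 ]

Matrix multiplication: (XY)[i][j] = sum over k of X[i][k] * Y[k][j].
  (XY)[0][0] = (2)*(5) + (10)*(-8) + (-2)*(-7) = -56
  (XY)[0][1] = (2)*(8) + (10)*(-9) + (-2)*(-7) = -60
  (XY)[1][0] = (4)*(5) + (10)*(-8) + (-9)*(-7) = 3
  (XY)[1][1] = (4)*(8) + (10)*(-9) + (-9)*(-7) = 5
XY =
[      -56       -60 ]
[        3         5 ]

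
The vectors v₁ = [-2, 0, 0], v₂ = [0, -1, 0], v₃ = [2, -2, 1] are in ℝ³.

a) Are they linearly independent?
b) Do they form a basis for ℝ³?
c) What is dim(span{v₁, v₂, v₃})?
Yes independent, yes basis, dim = 3

Stack v₁, v₂, v₃ as rows of a 3×3 matrix.
[[-2, 0, 0]; [0, -1, 0]; [2, -2, 1]] is already lower triangular with nonzero diagonal entries (-2, -1, 1), so its determinant is the product of the diagonal entries, det = (-2)·(-1)·(1) = 2 ≠ 0, and the rows are linearly independent.
Three linearly independent vectors in ℝ³ form a basis for ℝ³, so dim(span{v₁,v₂,v₃}) = 3.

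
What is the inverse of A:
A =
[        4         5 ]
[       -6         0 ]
det(A) = 30
A⁻¹ =
[        0      -1/6 ]
[      1/5      2/15 ]

For a 2×2 matrix A = [[a, b], [c, d]] with det(A) ≠ 0, A⁻¹ = (1/det(A)) * [[d, -b], [-c, a]].
det(A) = (4)*(0) - (5)*(-6) = 0 + 30 = 30.
A⁻¹ = (1/30) * [[0, -5], [6, 4]].
Dividing each entry by 30 and reducing:
A⁻¹ =
[        0      -1/6 ]
[      1/5      2/15 ]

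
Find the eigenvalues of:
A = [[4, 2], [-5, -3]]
λ = -1, 2

Solve det(A - λI) = 0. For a 2×2 matrix this is λ² - (trace)λ + det = 0.
trace(A) = 4 - 3 = 1.
det(A) = (4)*(-3) - (2)*(-5) = -12 + 10 = -2.
Characteristic equation: λ² - (1)λ + (-2) = 0.
Discriminant: (1)² - 4*(-2) = 1 + 8 = 9.
Roots: λ = (1 ± √9) / 2 = -1, 2.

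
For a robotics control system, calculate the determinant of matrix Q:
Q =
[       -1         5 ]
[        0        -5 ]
det(Q) = 5

For a 2×2 matrix [[a, b], [c, d]], det = a*d - b*c.
det(Q) = (-1)*(-5) - (5)*(0) = 5 - 0 = 5.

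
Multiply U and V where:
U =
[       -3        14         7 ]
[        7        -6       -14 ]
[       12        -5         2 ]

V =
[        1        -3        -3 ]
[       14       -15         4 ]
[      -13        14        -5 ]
UV =
[      102      -103        30 ]
[      105      -127        25 ]
[      -84        67       -66 ]

Matrix multiplication: (UV)[i][j] = sum over k of U[i][k] * V[k][j].
  (UV)[0][0] = (-3)*(1) + (14)*(14) + (7)*(-13) = 102
  (UV)[0][1] = (-3)*(-3) + (14)*(-15) + (7)*(14) = -103
  (UV)[0][2] = (-3)*(-3) + (14)*(4) + (7)*(-5) = 30
  (UV)[1][0] = (7)*(1) + (-6)*(14) + (-14)*(-13) = 105
  (UV)[1][1] = (7)*(-3) + (-6)*(-15) + (-14)*(14) = -127
  (UV)[1][2] = (7)*(-3) + (-6)*(4) + (-14)*(-5) = 25
  (UV)[2][0] = (12)*(1) + (-5)*(14) + (2)*(-13) = -84
  (UV)[2][1] = (12)*(-3) + (-5)*(-15) + (2)*(14) = 67
  (UV)[2][2] = (12)*(-3) + (-5)*(4) + (2)*(-5) = -66
UV =
[      102      -103        30 ]
[      105      -127        25 ]
[      -84        67       -66 ]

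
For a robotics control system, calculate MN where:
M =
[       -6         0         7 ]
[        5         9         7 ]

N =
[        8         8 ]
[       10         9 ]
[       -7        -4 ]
MN =
[      -97       -76 ]
[       81        93 ]

Matrix multiplication: (MN)[i][j] = sum over k of M[i][k] * N[k][j].
  (MN)[0][0] = (-6)*(8) + (0)*(10) + (7)*(-7) = -97
  (MN)[0][1] = (-6)*(8) + (0)*(9) + (7)*(-4) = -76
  (MN)[1][0] = (5)*(8) + (9)*(10) + (7)*(-7) = 81
  (MN)[1][1] = (5)*(8) + (9)*(9) + (7)*(-4) = 93
MN =
[      -97       -76 ]
[       81        93 ]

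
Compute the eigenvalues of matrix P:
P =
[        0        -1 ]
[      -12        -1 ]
λ = -4, 3

Solve det(P - λI) = 0. For a 2×2 matrix the characteristic equation is λ² - (trace)λ + det = 0.
trace(P) = a + d = 0 - 1 = -1.
det(P) = a*d - b*c = (0)*(-1) - (-1)*(-12) = 0 - 12 = -12.
Characteristic equation: λ² - (-1)λ + (-12) = 0.
Discriminant = (-1)² - 4*(-12) = 1 + 48 = 49.
λ = (-1 ± √49) / 2 = (-1 ± 7) / 2 = -4, 3.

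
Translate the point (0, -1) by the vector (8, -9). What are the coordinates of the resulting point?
(8, -10)

Translation by (8, -9):
x' = 0 + 8 = 8
y' = -1 + -9 = -10
Homogeneous matrix: [[1, 0, 8], [0, 1, -9], [0, 0, 1]]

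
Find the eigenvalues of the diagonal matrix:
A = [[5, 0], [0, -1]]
λ₁ = 5, λ₂ = -1

The characteristic polynomial of A is det(A - λI) = (5 - λ)(-1 - λ) = 0.
The roots are λ = 5 and λ = -1, so the eigenvalues are the diagonal entries.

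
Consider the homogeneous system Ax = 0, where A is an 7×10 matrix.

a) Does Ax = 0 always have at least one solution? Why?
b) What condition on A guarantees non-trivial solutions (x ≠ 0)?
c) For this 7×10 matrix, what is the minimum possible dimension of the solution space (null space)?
a) Yes, x = 0 is always a solution. b) When A has linearly dependent columns (rank < n). c) Minimum nullity = 3.

a) x = 0 satisfies A·0 = 0, so the zero vector is always a solution.
b) Non-trivial solutions exist iff the columns of A are linearly dependent, equivalently rank(A) < n (the number of columns).
c) By rank-nullity, rank(A) + nullity(A) = n = 10. Since A has only 7 rows, rank(A) ≤ 7, so nullity(A) ≥ 10 - 7 = 3.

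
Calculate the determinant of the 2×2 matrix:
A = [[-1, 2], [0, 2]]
-2

For A = [[a, b], [c, d]], det(A) = a*d - b*c.
det(A) = (-1)*(2) - (2)*(0) = -2 - 0 = -2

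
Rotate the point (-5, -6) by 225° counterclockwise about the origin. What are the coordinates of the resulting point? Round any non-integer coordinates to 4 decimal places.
(-0.7071, 7.7782)

Rotation matrix R(θ) = [[cos θ, -sin θ], [sin θ, cos θ]]; for θ = 225°:
R = [[-√2/2, √2/2], [-√2/2, -√2/2]]
Result: R × [-5, -6]ᵀ = [-√2/2·-5 + (√2/2)·-6, -√2/2·-5 + (-√2/2)·-6]ᵀ = (-0.7071, 7.7782)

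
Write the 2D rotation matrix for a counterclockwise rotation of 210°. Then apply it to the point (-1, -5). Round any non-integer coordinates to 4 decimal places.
R = [[-√3/2, 1/2], [-1/2, -√3/2]]; R·(-1, -5) = (-1.6340, 4.8301)

Rotation matrix formula: R(θ) = [[cos θ, -sin θ], [sin θ, cos θ]]
For θ = 210°:
cos(210°) = -√3/2
sin(210°) = -1/2
R = [[-√3/2, 1/2], [-1/2, -√3/2]]
Apply to (-1, -5): [-√3/2·-1 + (1/2)·-5, -1/2·-1 + -√3/2·-5] = (-1.6340, 4.8301)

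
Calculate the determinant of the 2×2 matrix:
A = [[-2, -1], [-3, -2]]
1

For A = [[a, b], [c, d]], det(A) = a*d - b*c.
det(A) = (-2)*(-2) - (-1)*(-3) = 4 - 3 = 1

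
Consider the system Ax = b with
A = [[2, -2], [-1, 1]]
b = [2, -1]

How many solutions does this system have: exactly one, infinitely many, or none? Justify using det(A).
Infinitely many solutions

det(A) = (2)*(1) - (-2)*(-1) = 0, so A is singular (column 2 is -1 times column 1).
b = [2, -1] = 1 * column 1 of A, so b lies in the column space of A.
A singular matrix whose right-hand side is in its column space gives a 1-parameter family of solutions — infinitely many.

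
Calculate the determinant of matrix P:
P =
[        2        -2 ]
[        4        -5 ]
det(P) = -2

For a 2×2 matrix [[a, b], [c, d]], det = a*d - b*c.
det(P) = (2)*(-5) - (-2)*(4) = -10 + 8 = -2.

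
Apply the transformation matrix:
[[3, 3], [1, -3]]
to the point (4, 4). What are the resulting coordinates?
(24, -8)

Matrix multiplication:
[[3, 3], [1, -3]] × [4, 4]ᵀ
= [3×4 + 3×4, 1×4 + -3×4]ᵀ
= [24.0000, -8.0000]ᵀ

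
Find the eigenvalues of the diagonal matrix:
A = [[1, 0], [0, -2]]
λ₁ = 1, λ₂ = -2

The characteristic polynomial of A is det(A - λI) = (1 - λ)(-2 - λ) = 0.
The roots are λ = 1 and λ = -2, so the eigenvalues are the diagonal entries.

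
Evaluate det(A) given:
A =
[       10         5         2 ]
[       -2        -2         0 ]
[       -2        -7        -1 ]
det(A) = 30

Expand along row 0 (cofactor expansion): det(A) = a*(e*i - f*h) - b*(d*i - f*g) + c*(d*h - e*g), where the 3×3 is [[a, b, c], [d, e, f], [g, h, i]].
Minor M_00 = (-2)*(-1) - (0)*(-7) = 2 - 0 = 2.
Minor M_01 = (-2)*(-1) - (0)*(-2) = 2 - 0 = 2.
Minor M_02 = (-2)*(-7) - (-2)*(-2) = 14 - 4 = 10.
det(A) = (10)*(2) - (5)*(2) + (2)*(10) = 20 - 10 + 20 = 30.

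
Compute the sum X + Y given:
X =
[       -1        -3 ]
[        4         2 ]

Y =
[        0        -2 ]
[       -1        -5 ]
X + Y =
[       -1        -5 ]
[        3        -3 ]

Matrix addition is elementwise: (X+Y)[i][j] = X[i][j] + Y[i][j].
  (X+Y)[0][0] = (-1) + (0) = -1
  (X+Y)[0][1] = (-3) + (-2) = -5
  (X+Y)[1][0] = (4) + (-1) = 3
  (X+Y)[1][1] = (2) + (-5) = -3
X + Y =
[       -1        -5 ]
[        3        -3 ]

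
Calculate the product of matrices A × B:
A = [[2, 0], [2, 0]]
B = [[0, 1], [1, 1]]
[[0, 2], [0, 2]]

Matrix multiplication:
C[0][0] = 2×0 + 0×1 = 0
C[0][1] = 2×1 + 0×1 = 2
C[1][0] = 2×0 + 0×1 = 0
C[1][1] = 2×1 + 0×1 = 2
Result: [[0, 2], [0, 2]]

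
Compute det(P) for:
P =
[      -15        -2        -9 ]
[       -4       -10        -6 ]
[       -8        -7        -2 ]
det(P) = 718

Expand along row 0 (cofactor expansion): det(P) = a*(e*i - f*h) - b*(d*i - f*g) + c*(d*h - e*g), where the 3×3 is [[a, b, c], [d, e, f], [g, h, i]].
Minor M_00 = (-10)*(-2) - (-6)*(-7) = 20 - 42 = -22.
Minor M_01 = (-4)*(-2) - (-6)*(-8) = 8 - 48 = -40.
Minor M_02 = (-4)*(-7) - (-10)*(-8) = 28 - 80 = -52.
det(P) = (-15)*(-22) - (-2)*(-40) + (-9)*(-52) = 330 - 80 + 468 = 718.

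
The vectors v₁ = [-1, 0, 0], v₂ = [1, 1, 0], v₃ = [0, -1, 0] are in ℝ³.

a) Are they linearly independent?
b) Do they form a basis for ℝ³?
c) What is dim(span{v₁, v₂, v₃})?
Not independent, not a basis, dim(span) = 2

Check whether v₃ can be written as a linear combination of v₁ and v₂.
v₃ = (-1)·v₁ + (-1)·v₂ = [0, -1, 0], so the three vectors are linearly dependent.
Thus they do not form a basis for ℝ³, and dim(span{v₁, v₂, v₃}) = 2 (spanned by v₁ and v₂).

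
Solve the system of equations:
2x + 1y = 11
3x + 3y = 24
x = 3, y = 5

Use elimination (row reduction):
Equation 1: 2x + 1y = 11.
Equation 2: 3x + 3y = 24.
Multiply Eq1 by 3 and Eq2 by 2: 6x + 3y = 33;  6x + 6y = 48.
Subtract: (3)y = 15, so y = 5.
Back-substitute into Eq1: 2x + 1*(5) = 11, so x = 3.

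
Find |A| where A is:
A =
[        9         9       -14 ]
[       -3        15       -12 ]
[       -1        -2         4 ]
det(A) = 246

Expand along row 0 (cofactor expansion): det(A) = a*(e*i - f*h) - b*(d*i - f*g) + c*(d*h - e*g), where the 3×3 is [[a, b, c], [d, e, f], [g, h, i]].
Minor M_00 = (15)*(4) - (-12)*(-2) = 60 - 24 = 36.
Minor M_01 = (-3)*(4) - (-12)*(-1) = -12 - 12 = -24.
Minor M_02 = (-3)*(-2) - (15)*(-1) = 6 + 15 = 21.
det(A) = (9)*(36) - (9)*(-24) + (-14)*(21) = 324 + 216 - 294 = 246.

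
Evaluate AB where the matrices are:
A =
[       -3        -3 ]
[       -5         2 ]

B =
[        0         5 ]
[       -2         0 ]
AB =
[        6       -15 ]
[       -4       -25 ]

Matrix multiplication: (AB)[i][j] = sum over k of A[i][k] * B[k][j].
  (AB)[0][0] = (-3)*(0) + (-3)*(-2) = 6
  (AB)[0][1] = (-3)*(5) + (-3)*(0) = -15
  (AB)[1][0] = (-5)*(0) + (2)*(-2) = -4
  (AB)[1][1] = (-5)*(5) + (2)*(0) = -25
AB =
[        6       -15 ]
[       -4       -25 ]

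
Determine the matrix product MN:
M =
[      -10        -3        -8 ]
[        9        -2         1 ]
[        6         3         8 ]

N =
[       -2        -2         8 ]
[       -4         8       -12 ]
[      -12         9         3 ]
MN =
[      128       -76       -68 ]
[      -22       -25        99 ]
[     -120        84        36 ]

Matrix multiplication: (MN)[i][j] = sum over k of M[i][k] * N[k][j].
  (MN)[0][0] = (-10)*(-2) + (-3)*(-4) + (-8)*(-12) = 128
  (MN)[0][1] = (-10)*(-2) + (-3)*(8) + (-8)*(9) = -76
  (MN)[0][2] = (-10)*(8) + (-3)*(-12) + (-8)*(3) = -68
  (MN)[1][0] = (9)*(-2) + (-2)*(-4) + (1)*(-12) = -22
  (MN)[1][1] = (9)*(-2) + (-2)*(8) + (1)*(9) = -25
  (MN)[1][2] = (9)*(8) + (-2)*(-12) + (1)*(3) = 99
  (MN)[2][0] = (6)*(-2) + (3)*(-4) + (8)*(-12) = -120
  (MN)[2][1] = (6)*(-2) + (3)*(8) + (8)*(9) = 84
  (MN)[2][2] = (6)*(8) + (3)*(-12) + (8)*(3) = 36
MN =
[      128       -76       -68 ]
[      -22       -25        99 ]
[     -120        84        36 ]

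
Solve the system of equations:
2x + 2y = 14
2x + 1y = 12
x = 5, y = 2

Use elimination (row reduction):
Equation 1: 2x + 2y = 14.
Equation 2: 2x + 1y = 12.
Multiply Eq1 by 2 and Eq2 by 2: 4x + 4y = 28;  4x + 2y = 24.
Subtract: (-2)y = -4, so y = 2.
Back-substitute into Eq1: 2x + 2*(2) = 14, so x = 5.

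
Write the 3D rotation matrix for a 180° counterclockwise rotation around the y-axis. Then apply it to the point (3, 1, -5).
R = [[-1, 0, 0], [0, 1, 0], [0, 0, -1]]; R·(3, 1, -5) = (-3, 1, 5)

Rotation matrix for 180° around y-axis:
cos(180°) = -1, sin(180°) = 0
R = [[-1, 0, 0], [0, 1, 0], [0, 0, -1]]
Apply to (3, 1, -5): R·[3, 1, -5]ᵀ = (-3, 1, 5)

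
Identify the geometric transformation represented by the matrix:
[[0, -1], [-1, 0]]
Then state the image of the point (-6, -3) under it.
reflection across the line y = -x; image of (-6, -3) is (3, 6)

This is a symmetric orthogonal matrix with determinant -1, which characterizes a reflection in ℝ².
The matrix [[0, -1], [-1, 0]] represents: reflection across the line y = -x.
Applying it to (-6, -3): [0·-6 + -1·-3, -1·-6 + 0·-3] = (3, 6).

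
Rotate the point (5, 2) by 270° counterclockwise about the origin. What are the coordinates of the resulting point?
(2, -5)

Rotation matrix R(θ) = [[cos θ, -sin θ], [sin θ, cos θ]]; for θ = 270°:
R = [[0, 1], [-1, 0]]
Result: R × [5, 2]ᵀ = [0·5 + (1)·2, -1·5 + (0)·2]ᵀ = (2, -5)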